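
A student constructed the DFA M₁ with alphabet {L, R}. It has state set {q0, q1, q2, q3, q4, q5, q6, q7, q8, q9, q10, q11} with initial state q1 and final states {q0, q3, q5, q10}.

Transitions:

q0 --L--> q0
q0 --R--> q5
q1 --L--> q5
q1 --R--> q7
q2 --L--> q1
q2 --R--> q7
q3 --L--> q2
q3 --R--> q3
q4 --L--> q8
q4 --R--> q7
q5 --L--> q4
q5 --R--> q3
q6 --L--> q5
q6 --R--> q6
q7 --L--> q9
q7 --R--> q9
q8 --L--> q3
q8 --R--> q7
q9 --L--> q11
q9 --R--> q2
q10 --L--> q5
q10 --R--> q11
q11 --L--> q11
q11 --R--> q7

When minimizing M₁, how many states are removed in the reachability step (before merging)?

BFS from q1 reaches {q1, q2, q3, q4, q5, q7, q8, q9, q11}; the 3 state(s) q0, q6, q10 are never visited.

3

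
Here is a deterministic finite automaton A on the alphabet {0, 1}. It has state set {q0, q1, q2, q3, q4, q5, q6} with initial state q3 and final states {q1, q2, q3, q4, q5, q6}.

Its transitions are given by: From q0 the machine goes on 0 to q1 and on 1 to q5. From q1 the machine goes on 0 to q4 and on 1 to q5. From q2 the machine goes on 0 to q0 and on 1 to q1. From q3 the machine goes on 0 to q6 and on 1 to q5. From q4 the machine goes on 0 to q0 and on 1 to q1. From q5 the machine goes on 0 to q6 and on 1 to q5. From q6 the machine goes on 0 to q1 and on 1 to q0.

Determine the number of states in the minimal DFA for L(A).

5

States {q2} cannot be reached from the start state, so discard them.
Initial partition by acceptance: {q1,q3,q4,q5,q6} | {q0}.
Refine {q1,q3,q4,q5,q6} on symbol 0: members go to different blocks, giving {q1,q3,q5,q6} and {q4}.
Refine {q1,q3,q5,q6} on symbol 0: members go to different blocks, giving {q3,q5,q6} and {q1}.
On input 0, block {q3,q5,q6} splits into {q3,q5} and {q6}.
The partition is now stable with 5 blocks: {q3,q5} | {q0} | {q4} | {q1} | {q6}.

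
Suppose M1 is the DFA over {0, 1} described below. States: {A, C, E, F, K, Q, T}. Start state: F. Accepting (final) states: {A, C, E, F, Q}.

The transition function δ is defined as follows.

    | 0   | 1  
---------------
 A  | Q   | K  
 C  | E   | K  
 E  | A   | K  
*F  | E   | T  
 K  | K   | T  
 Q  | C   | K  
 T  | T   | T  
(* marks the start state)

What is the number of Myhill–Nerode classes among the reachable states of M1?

2

Every state is reachable, so we keep all 7.
P0 = {A,C,E,F,Q} | {K,T}.
No further refinement is possible. Final partition (2 blocks): {A,C,E,F,Q} | {K,T}.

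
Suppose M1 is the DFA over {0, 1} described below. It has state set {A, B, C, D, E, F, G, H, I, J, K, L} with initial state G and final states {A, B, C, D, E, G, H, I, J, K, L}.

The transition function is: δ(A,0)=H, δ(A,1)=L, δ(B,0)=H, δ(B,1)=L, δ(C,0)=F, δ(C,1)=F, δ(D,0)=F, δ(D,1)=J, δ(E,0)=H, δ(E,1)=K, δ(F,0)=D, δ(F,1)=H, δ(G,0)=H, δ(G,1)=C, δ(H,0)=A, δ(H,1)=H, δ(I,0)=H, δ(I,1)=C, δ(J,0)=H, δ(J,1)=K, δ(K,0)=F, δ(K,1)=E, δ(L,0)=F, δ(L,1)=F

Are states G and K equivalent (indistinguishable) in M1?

No

First remove the unreachable states {B,I}; 10 states remain.
Start with accepting vs non-accepting: {A,C,D,E,G,H,J,K,L} | {F}.
On input 0, block {A,C,D,E,G,H,J,K,L} splits into {A,E,G,H,J} and {C,D,K,L}.
Split {A,E,G,H,J} by δ(·,1) → {A,E,G,J} and {H}.
On input 1, block {C,D,K,L} splits into {C,L} and {D,K}.
Refine {A,E,G,J} on symbol 1: members go to different blocks, giving {A,G} and {E,J}.
The partition is now stable with 6 blocks: {A,G} | {F} | {C,L} | {H} | {D,K} | {E,J}.
G and K end up in different blocks, so they are distinguishable. For instance, the string '0' is accepted from only G.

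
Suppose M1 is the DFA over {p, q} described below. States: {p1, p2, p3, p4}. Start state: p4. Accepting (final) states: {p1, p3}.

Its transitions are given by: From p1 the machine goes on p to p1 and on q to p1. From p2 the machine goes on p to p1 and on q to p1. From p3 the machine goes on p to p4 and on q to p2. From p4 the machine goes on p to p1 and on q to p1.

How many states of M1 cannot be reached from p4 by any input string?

No path from p4 leads to p2, p3; the other 2 states are all reachable.

2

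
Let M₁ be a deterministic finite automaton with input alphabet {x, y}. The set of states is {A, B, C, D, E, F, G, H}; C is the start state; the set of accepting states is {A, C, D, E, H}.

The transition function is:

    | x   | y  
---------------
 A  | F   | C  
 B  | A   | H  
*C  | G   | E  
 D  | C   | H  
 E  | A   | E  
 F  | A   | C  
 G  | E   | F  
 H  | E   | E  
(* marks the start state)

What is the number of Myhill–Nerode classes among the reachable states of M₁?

States {B,D,H} cannot be reached from the start state, so discard them.
P0 = {A,C,E} | {F,G}.
On input x, block {A,C,E} splits into {A,C} and {E}.
Split {A,C} by δ(·,y) → {A} and {C}.
On input x, block {F,G} splits into {F} and {G}.
No further refinement is possible. Final partition (5 blocks): {A} | {F} | {E} | {C} | {G}.

5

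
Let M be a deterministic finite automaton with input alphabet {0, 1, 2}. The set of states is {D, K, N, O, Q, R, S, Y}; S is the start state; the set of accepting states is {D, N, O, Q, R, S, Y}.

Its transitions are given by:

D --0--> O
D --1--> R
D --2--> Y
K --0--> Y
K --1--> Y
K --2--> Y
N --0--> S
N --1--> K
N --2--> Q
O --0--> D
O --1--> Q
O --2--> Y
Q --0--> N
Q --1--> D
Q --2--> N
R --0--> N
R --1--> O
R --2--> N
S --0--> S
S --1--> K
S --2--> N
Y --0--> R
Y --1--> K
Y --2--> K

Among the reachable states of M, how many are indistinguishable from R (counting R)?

2

P0 = {D,N,O,Q,R,S,Y} | {K}.
Refine {D,N,O,Q,R,S,Y} on symbol 1: members go to different blocks, giving {D,O,Q,R} and {N,S,Y}.
Refine {D,O,Q,R} on symbol 0: members go to different blocks, giving {D,O} and {Q,R}.
Refine {N,S,Y} on symbol 0: members go to different blocks, giving {N,S} and {Y}.
Refine {N,S} on symbol 2: members go to different blocks, giving {N} and {S}.
The partition is now stable with 6 blocks: {D,O} | {K} | {N} | {Q,R} | {Y} | {S}.
The equivalence class containing R is {Q,R}, of size 2.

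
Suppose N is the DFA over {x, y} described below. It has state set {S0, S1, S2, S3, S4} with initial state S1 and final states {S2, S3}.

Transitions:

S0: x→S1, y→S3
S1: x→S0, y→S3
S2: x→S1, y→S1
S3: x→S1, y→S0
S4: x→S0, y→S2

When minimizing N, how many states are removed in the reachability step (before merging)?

BFS from S1 reaches {S0, S1, S3}; the 2 state(s) S2, S4 are never visited.

2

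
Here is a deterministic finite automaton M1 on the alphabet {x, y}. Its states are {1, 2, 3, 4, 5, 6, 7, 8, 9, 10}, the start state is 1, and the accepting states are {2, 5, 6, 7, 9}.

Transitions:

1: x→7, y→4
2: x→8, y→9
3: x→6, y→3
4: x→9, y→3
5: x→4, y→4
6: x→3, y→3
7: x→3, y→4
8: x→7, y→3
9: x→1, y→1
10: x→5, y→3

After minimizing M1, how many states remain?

2

States {2,5,8,10} cannot be reached from the start state, so discard them.
Initial partition by acceptance: {6,7,9} | {1,3,4}.
The partition is now stable with 2 blocks: {6,7,9} | {1,3,4}.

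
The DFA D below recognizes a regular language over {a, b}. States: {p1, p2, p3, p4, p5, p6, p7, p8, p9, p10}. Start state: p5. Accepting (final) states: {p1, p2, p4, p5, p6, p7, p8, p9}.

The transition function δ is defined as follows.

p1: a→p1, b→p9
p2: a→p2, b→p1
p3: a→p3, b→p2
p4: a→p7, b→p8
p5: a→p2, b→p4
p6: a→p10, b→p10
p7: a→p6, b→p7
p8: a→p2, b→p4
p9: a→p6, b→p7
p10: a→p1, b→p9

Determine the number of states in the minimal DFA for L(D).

7

States {p3} cannot be reached from the start state, so discard them.
Initial partition by acceptance: {p1,p2,p4,p5,p6,p7,p8,p9} | {p10}.
Split {p1,p2,p4,p5,p6,p7,p8,p9} by δ(·,a) → {p1,p2,p4,p5,p7,p8,p9} and {p6}.
Split {p1,p2,p4,p5,p7,p8,p9} by δ(·,a) → {p1,p2,p4,p5,p8} and {p7,p9}.
Refine {p1,p2,p4,p5,p8} on symbol a: members go to different blocks, giving {p1,p2,p5,p8} and {p4}.
On input b, block {p1,p2,p5,p8} splits into {p5,p8} and {p1} and {p2}.
No further refinement is possible. Final partition (7 blocks): {p5,p8} | {p10} | {p6} | {p7,p9} | {p4} | {p1} | {p2}.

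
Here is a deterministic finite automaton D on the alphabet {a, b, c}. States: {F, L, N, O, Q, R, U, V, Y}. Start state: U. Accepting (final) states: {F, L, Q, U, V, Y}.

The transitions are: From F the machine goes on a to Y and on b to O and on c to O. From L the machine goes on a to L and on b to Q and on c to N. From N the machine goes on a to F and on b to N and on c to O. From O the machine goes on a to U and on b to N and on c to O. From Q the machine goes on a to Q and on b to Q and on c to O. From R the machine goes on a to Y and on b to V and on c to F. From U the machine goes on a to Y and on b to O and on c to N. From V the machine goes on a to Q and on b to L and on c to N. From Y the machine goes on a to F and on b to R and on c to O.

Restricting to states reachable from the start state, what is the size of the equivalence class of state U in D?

All states are reachable from the start state.
Start with accepting vs non-accepting: {F,L,Q,U,V,Y} | {N,O,R}.
Split {F,L,Q,U,V,Y} by δ(·,b) → {F,U,Y} and {L,Q,V}.
Refine {N,O,R} on symbol b: members go to different blocks, giving {N,O} and {R}.
On input b, block {F,U,Y} splits into {F,U} and {Y}.
The partition is now stable with 5 blocks: {F,U} | {N,O} | {L,Q,V} | {R} | {Y}.
The equivalence class containing U is {F,U}, of size 2.

2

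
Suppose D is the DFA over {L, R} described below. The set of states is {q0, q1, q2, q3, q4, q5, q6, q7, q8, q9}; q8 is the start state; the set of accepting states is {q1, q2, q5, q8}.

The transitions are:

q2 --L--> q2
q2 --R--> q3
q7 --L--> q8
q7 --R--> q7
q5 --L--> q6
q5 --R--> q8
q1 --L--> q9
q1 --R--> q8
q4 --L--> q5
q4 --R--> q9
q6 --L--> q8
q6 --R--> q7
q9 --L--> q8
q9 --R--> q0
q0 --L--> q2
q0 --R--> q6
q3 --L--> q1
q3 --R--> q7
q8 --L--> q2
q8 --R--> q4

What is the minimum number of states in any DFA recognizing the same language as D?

Every state is reachable, so we keep all 10.
P0 = {q1,q2,q5,q8} | {q0,q3,q4,q6,q7,q9}.
On input L, block {q1,q2,q5,q8} splits into {q1,q5} and {q2,q8}.
Refine {q0,q3,q4,q6,q7,q9} on symbol L: members go to different blocks, giving {q0,q6,q7,q9} and {q3,q4}.
No further refinement is possible. Final partition (4 blocks): {q1,q5} | {q0,q6,q7,q9} | {q2,q8} | {q3,q4}.

4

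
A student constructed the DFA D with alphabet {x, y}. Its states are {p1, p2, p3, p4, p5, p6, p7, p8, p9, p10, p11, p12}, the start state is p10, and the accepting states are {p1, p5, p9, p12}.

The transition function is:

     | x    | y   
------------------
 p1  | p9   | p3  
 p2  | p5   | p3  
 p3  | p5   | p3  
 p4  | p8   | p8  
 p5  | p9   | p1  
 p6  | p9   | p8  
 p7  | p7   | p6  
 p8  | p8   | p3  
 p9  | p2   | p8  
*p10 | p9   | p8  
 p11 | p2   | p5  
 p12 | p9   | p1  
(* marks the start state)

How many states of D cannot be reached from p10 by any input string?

5

BFS from p10 reaches {p1, p2, p3, p5, p8, p9, p10}; the 5 state(s) p4, p6, p7, p11, p12 are never visited.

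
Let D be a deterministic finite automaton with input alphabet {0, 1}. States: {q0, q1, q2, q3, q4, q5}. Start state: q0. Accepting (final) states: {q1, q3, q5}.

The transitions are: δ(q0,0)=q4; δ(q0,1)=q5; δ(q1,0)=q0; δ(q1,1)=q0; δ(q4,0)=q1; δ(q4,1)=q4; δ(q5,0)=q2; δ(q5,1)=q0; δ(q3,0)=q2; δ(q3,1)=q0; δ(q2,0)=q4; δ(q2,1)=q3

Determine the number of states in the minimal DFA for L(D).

P0 = {q1,q3,q5} | {q0,q2,q4}.
On input 0, block {q0,q2,q4} splits into {q0,q2} and {q4}.
No further refinement is possible. Final partition (3 blocks): {q1,q3,q5} | {q0,q2} | {q4}.

3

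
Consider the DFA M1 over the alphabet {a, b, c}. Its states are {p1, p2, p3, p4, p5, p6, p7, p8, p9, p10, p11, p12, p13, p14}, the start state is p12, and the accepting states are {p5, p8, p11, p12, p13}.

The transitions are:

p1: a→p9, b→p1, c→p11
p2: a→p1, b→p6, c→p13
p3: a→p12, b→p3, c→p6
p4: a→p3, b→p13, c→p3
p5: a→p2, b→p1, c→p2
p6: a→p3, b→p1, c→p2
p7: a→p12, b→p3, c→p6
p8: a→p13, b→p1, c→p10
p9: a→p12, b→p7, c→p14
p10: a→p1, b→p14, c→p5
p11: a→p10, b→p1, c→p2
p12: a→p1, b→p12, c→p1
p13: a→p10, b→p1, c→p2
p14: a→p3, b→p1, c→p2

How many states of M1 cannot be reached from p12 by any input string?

No path from p12 leads to p4, p8; the other 12 states are all reachable.

2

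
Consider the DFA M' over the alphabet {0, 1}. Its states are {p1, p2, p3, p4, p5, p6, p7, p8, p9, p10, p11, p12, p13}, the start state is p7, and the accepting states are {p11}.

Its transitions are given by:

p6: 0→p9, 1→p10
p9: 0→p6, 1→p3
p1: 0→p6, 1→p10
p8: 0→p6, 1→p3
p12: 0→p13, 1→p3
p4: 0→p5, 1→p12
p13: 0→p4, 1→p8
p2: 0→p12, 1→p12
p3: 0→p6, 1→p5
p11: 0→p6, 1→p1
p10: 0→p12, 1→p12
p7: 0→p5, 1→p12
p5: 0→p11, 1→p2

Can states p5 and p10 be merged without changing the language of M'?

No

Initial partition by acceptance: {p11} | {p1,p2,p3,p4,p5,p6,p7,p8,p9,p10,p12,p13}.
Split {p1,p2,p3,p4,p5,p6,p7,p8,p9,p10,p12,p13} by δ(·,0) → {p1,p2,p3,p4,p6,p7,p8,p9,p10,p12,p13} and {p5}.
Refine {p1,p2,p3,p4,p6,p7,p8,p9,p10,p12,p13} on symbol 0: members go to different blocks, giving {p1,p2,p3,p6,p8,p9,p10,p12,p13} and {p4,p7}.
On input 0, block {p1,p2,p3,p6,p8,p9,p10,p12,p13} splits into {p1,p2,p3,p6,p8,p9,p10,p12} and {p13}.
Refine {p1,p2,p3,p6,p8,p9,p10,p12} on symbol 0: members go to different blocks, giving {p1,p2,p3,p6,p8,p9,p10} and {p12}.
Split {p1,p2,p3,p6,p8,p9,p10} by δ(·,0) → {p1,p3,p6,p8,p9} and {p2,p10}.
Refine {p1,p3,p6,p8,p9} on symbol 1: members go to different blocks, giving {p1,p6} and {p8,p9} and {p3}.
Split {p1,p6} by δ(·,0) → {p1} and {p6}.
No further refinement is possible. Final partition (10 blocks): {p11} | {p1} | {p5} | {p4,p7} | {p13} | {p12} | {p2,p10} | {p8,p9} | {p3} | {p6}.
p5 and p10 end up in different blocks, so they are distinguishable. For instance, the string '0' is accepted from only p5.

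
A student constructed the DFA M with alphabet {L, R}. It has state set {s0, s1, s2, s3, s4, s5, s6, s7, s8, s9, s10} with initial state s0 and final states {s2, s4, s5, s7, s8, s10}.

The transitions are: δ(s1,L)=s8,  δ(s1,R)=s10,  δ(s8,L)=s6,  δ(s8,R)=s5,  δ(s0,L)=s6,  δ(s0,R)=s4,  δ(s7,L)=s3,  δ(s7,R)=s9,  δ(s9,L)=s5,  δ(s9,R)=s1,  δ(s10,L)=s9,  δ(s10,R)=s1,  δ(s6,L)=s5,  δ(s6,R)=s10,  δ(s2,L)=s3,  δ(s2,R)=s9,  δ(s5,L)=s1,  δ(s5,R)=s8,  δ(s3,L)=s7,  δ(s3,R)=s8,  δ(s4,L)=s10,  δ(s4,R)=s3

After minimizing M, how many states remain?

Reachable states from the start: {s0,s1,s3,s4,s5,s6,s7,s8,s9,s10}. Unreachable: {s2} — drop them.
P0 = {s4,s5,s7,s8,s10} | {s0,s1,s3,s6,s9}.
Refine {s4,s5,s7,s8,s10} on symbol L: members go to different blocks, giving {s5,s7,s8,s10} and {s4}.
Split {s5,s7,s8,s10} by δ(·,R) → {s5,s8} and {s7,s10}.
Refine {s0,s1,s3,s6,s9} on symbol L: members go to different blocks, giving {s1,s6,s9} and {s0} and {s3}.
Refine {s1,s6,s9} on symbol R: members go to different blocks, giving {s1,s6} and {s9}.
On input L, block {s7,s10} splits into {s7} and {s10}.
No further refinement is possible. Final partition (8 blocks): {s5,s8} | {s1,s6} | {s4} | {s7} | {s0} | {s3} | {s9} | {s10}.

8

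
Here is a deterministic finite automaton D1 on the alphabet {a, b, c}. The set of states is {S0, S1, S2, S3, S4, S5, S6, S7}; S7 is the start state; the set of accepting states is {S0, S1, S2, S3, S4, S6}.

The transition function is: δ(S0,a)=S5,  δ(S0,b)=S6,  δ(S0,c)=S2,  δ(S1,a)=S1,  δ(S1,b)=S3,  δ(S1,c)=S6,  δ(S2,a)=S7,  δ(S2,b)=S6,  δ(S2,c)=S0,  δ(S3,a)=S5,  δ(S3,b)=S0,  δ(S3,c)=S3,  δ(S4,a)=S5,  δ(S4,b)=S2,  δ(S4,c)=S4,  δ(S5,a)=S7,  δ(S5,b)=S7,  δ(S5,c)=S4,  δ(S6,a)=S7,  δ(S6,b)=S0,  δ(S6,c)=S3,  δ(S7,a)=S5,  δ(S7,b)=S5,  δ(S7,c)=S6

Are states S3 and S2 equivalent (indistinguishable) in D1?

Yes

First remove the unreachable states {S1}; 7 states remain.
Initial partition by acceptance: {S0,S2,S3,S4,S6} | {S5,S7}.
No further refinement is possible. Final partition (2 blocks): {S0,S2,S3,S4,S6} | {S5,S7}.
S3 and S2 lie in the same block of the stable partition, so they are equivalent — no string distinguishes them.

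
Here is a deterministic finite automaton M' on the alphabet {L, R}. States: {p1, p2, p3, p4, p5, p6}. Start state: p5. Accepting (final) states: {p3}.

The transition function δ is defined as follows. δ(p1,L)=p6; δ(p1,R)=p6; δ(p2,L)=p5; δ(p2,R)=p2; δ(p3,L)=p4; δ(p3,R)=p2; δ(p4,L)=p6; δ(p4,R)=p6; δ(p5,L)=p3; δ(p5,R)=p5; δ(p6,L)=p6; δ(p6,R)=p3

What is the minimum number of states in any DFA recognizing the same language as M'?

5

Reachable states from the start: {p2,p3,p4,p5,p6}. Unreachable: {p1} — drop them.
Start with accepting vs non-accepting: {p3} | {p2,p4,p5,p6}.
Split {p2,p4,p5,p6} by δ(·,L) → {p2,p4,p6} and {p5}.
On input L, block {p2,p4,p6} splits into {p4,p6} and {p2}.
On input R, block {p4,p6} splits into {p4} and {p6}.
The partition is now stable with 5 blocks: {p3} | {p4} | {p5} | {p2} | {p6}.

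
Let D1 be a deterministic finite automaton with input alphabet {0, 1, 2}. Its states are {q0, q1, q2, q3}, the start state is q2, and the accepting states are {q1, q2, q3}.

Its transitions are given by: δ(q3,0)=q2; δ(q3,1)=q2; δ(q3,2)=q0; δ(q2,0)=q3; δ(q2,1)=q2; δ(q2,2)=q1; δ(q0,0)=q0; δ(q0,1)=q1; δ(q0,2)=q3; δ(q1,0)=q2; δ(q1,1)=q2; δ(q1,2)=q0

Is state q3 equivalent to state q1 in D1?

Yes

All states are reachable from the start state.
Start with accepting vs non-accepting: {q1,q2,q3} | {q0}.
Refine {q1,q2,q3} on symbol 2: members go to different blocks, giving {q1,q3} and {q2}.
The partition is now stable with 3 blocks: {q1,q3} | {q0} | {q2}.
q3 and q1 lie in the same block of the stable partition, so they are equivalent — no string distinguishes them.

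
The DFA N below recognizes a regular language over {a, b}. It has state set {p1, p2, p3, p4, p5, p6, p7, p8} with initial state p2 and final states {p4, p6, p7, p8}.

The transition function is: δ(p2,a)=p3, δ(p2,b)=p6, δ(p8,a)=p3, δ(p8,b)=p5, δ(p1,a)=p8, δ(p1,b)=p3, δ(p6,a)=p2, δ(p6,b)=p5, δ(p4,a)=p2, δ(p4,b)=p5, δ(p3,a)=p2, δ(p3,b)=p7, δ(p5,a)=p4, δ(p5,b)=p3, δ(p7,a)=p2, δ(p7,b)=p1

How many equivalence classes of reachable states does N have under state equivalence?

All states are reachable from the start state.
Initial partition by acceptance: {p4,p6,p7,p8} | {p1,p2,p3,p5}.
Split {p1,p2,p3,p5} by δ(·,a) → {p1,p5} and {p2,p3}.
No further refinement is possible. Final partition (3 blocks): {p4,p6,p7,p8} | {p1,p5} | {p2,p3}.

3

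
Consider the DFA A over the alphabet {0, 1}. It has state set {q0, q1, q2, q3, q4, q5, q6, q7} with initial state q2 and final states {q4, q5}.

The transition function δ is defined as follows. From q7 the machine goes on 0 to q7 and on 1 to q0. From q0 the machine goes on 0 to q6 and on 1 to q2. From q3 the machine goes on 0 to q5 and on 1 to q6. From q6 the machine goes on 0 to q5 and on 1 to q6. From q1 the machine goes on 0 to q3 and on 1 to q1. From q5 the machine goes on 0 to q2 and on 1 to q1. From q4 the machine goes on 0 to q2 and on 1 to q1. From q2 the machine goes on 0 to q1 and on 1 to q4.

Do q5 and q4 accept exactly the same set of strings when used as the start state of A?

Yes

States {q0,q7} cannot be reached from the start state, so discard them.
P0 = {q4,q5} | {q1,q2,q3,q6}.
Split {q1,q2,q3,q6} by δ(·,0) → {q1,q2} and {q3,q6}.
Split {q1,q2} by δ(·,0) → {q1} and {q2}.
The partition is now stable with 4 blocks: {q4,q5} | {q1} | {q3,q6} | {q2}.
q5 and q4 lie in the same block of the stable partition, so they are equivalent — no string distinguishes them.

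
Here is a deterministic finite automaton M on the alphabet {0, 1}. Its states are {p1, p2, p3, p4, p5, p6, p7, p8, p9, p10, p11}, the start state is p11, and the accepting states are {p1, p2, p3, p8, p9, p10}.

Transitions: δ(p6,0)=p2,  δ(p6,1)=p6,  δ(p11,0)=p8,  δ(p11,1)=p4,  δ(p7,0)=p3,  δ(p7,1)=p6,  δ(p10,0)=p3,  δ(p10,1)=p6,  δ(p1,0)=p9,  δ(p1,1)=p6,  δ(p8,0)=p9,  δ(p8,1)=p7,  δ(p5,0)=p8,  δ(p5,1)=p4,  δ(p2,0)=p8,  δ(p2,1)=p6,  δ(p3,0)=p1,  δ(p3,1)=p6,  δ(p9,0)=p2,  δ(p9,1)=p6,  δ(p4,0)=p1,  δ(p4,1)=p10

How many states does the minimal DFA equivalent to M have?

First remove the unreachable states {p5}; 10 states remain.
Initial partition by acceptance: {p1,p2,p3,p8,p9,p10} | {p4,p6,p7,p11}.
Refine {p4,p6,p7,p11} on symbol 1: members go to different blocks, giving {p6,p7,p11} and {p4}.
On input 1, block {p6,p7,p11} splits into {p6,p7} and {p11}.
The partition is now stable with 4 blocks: {p1,p2,p3,p8,p9,p10} | {p6,p7} | {p4} | {p11}.

4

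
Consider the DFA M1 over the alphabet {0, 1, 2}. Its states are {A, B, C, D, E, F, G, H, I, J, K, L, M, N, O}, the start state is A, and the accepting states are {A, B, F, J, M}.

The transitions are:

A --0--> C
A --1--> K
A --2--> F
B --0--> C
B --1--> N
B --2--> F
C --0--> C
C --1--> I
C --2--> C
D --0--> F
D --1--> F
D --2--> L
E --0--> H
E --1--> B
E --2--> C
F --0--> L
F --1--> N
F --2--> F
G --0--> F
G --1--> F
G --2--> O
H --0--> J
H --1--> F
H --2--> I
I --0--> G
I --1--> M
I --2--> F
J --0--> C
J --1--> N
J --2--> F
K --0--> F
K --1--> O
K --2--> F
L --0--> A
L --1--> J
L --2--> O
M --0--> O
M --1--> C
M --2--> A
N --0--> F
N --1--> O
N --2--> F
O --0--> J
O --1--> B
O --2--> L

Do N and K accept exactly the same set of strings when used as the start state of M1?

Yes

First remove the unreachable states {D,E,H}; 12 states remain.
Initial partition by acceptance: {A,B,F,J,M} | {C,G,I,K,L,N,O}.
On input 0, block {C,G,I,K,L,N,O} splits into {G,K,L,N,O} and {C,I}.
Refine {A,B,F,J,M} on symbol 0: members go to different blocks, giving {A,B,J} and {F,M}.
On input 0, block {G,K,L,N,O} splits into {G,K,N} and {L,O}.
Split {G,K,N} by δ(·,1) → {K,N} and {G}.
Split {C,I} by δ(·,0) → {C} and {I}.
Refine {F,M} on symbol 1: members go to different blocks, giving {F} and {M}.
The partition is now stable with 8 blocks: {A,B,J} | {K,N} | {C} | {F} | {L,O} | {G} | {I} | {M}.
N and K lie in the same block of the stable partition, so they are equivalent — no string distinguishes them.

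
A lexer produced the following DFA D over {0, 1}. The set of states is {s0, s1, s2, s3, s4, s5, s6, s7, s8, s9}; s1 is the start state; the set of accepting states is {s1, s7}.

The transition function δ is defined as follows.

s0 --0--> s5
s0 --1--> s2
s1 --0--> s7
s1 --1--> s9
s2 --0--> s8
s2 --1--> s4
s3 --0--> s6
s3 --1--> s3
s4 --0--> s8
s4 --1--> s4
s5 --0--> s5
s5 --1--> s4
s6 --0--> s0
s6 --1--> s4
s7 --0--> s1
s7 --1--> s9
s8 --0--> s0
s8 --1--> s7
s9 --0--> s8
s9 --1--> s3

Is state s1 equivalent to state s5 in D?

Start with accepting vs non-accepting: {s1,s7} | {s0,s2,s3,s4,s5,s6,s8,s9}.
Split {s0,s2,s3,s4,s5,s6,s8,s9} by δ(·,1) → {s0,s2,s3,s4,s5,s6,s9} and {s8}.
On input 0, block {s0,s2,s3,s4,s5,s6,s9} splits into {s0,s3,s5,s6} and {s2,s4,s9}.
Split {s0,s3,s5,s6} by δ(·,1) → {s0,s5,s6} and {s3}.
Split {s2,s4,s9} by δ(·,1) → {s2,s4} and {s9}.
The partition is now stable with 6 blocks: {s1,s7} | {s0,s5,s6} | {s8} | {s2,s4} | {s3} | {s9}.
s1 and s5 end up in different blocks, so they are distinguishable. For instance, the string 'ε' is accepted from only s1.

No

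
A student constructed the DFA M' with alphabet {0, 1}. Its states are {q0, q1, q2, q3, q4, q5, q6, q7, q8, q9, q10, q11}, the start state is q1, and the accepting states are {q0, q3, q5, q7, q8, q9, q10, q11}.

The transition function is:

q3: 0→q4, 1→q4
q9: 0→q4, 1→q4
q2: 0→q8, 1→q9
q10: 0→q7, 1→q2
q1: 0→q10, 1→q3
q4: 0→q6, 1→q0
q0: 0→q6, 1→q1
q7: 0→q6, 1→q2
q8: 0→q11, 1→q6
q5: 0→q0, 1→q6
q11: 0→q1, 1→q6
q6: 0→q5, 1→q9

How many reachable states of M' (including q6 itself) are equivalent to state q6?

All states are reachable from the start state.
P0 = {q0,q3,q5,q7,q8,q9,q10,q11} | {q1,q2,q4,q6}.
Refine {q0,q3,q5,q7,q8,q9,q10,q11} on symbol 0: members go to different blocks, giving {q0,q3,q7,q9,q11} and {q5,q8,q10}.
On input 0, block {q1,q2,q4,q6} splits into {q1,q2,q6} and {q4}.
Split {q0,q3,q7,q9,q11} by δ(·,0) → {q0,q7,q11} and {q3,q9}.
Stable partition: {q0,q7,q11} | {q1,q2,q6} | {q5,q8,q10} | {q4} | {q3,q9} — 5 equivalence classes.
State q6 belongs to the block {q1,q2,q6}, which has 3 states.

3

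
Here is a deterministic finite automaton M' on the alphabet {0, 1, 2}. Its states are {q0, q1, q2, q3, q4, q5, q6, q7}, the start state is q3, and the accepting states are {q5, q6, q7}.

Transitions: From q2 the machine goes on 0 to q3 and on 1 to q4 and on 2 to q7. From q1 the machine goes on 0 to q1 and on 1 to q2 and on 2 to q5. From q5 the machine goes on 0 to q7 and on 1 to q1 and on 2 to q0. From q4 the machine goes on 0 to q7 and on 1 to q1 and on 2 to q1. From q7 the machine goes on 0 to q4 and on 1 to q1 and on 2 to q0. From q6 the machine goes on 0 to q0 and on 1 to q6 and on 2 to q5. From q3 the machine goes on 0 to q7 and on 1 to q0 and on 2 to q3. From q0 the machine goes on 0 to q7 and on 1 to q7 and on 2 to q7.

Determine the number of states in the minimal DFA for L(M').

Reachable states from the start: {q0,q1,q2,q3,q4,q5,q7}. Unreachable: {q6} — drop them.
Start with accepting vs non-accepting: {q5,q7} | {q0,q1,q2,q3,q4}.
On input 0, block {q5,q7} splits into {q5} and {q7}.
Refine {q0,q1,q2,q3,q4} on symbol 0: members go to different blocks, giving {q0,q3,q4} and {q1,q2}.
Split {q0,q3,q4} by δ(·,1) → {q0} and {q3} and {q4}.
On input 0, block {q1,q2} splits into {q1} and {q2}.
Stable partition: {q5} | {q0} | {q7} | {q1} | {q3} | {q4} | {q2} — 7 equivalence classes.

7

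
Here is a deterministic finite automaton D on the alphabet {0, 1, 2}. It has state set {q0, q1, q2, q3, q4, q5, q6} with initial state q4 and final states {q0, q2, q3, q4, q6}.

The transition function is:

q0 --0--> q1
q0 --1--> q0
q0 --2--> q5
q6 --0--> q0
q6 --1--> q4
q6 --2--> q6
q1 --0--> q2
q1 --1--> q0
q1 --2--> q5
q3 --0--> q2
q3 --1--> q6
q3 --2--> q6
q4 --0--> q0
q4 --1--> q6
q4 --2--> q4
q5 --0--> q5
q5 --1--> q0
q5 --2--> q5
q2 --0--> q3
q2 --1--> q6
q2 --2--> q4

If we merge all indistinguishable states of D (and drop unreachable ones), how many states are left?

5

Every state is reachable, so we keep all 7.
Initial partition by acceptance: {q0,q2,q3,q4,q6} | {q1,q5}.
Refine {q0,q2,q3,q4,q6} on symbol 0: members go to different blocks, giving {q2,q3,q4,q6} and {q0}.
Split {q2,q3,q4,q6} by δ(·,0) → {q2,q3} and {q4,q6}.
Refine {q1,q5} on symbol 0: members go to different blocks, giving {q1} and {q5}.
The partition is now stable with 5 blocks: {q2,q3} | {q1} | {q0} | {q4,q6} | {q5}.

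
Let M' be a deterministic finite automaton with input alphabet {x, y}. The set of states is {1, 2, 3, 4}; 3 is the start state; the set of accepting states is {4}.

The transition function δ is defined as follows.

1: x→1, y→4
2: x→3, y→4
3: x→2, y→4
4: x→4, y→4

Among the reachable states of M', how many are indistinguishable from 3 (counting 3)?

2

First remove the unreachable states {1}; 3 states remain.
Start with accepting vs non-accepting: {4} | {2,3}.
No further refinement is possible. Final partition (2 blocks): {4} | {2,3}.
The equivalence class containing 3 is {2,3}, of size 2.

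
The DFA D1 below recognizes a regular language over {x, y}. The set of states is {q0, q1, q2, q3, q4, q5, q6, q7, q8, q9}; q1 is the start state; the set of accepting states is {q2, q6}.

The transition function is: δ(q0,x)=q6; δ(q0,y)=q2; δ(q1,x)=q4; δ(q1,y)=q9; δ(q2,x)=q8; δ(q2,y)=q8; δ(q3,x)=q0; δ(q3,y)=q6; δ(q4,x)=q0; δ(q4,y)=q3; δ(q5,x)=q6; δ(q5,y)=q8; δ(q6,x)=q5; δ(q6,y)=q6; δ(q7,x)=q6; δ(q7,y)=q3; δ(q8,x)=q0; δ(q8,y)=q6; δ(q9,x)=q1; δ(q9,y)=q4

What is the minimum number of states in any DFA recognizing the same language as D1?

First remove the unreachable states {q7}; 9 states remain.
Start with accepting vs non-accepting: {q2,q6} | {q0,q1,q3,q4,q5,q8,q9}.
Split {q2,q6} by δ(·,y) → {q2} and {q6}.
Split {q0,q1,q3,q4,q5,q8,q9} by δ(·,x) → {q1,q3,q4,q8,q9} and {q0,q5}.
On input x, block {q1,q3,q4,q8,q9} splits into {q3,q4,q8} and {q1,q9}.
Split {q3,q4,q8} by δ(·,y) → {q3,q8} and {q4}.
On input y, block {q0,q5} splits into {q0} and {q5}.
Split {q1,q9} by δ(·,x) → {q1} and {q9}.
The partition is now stable with 8 blocks: {q2} | {q3,q8} | {q6} | {q0} | {q1} | {q4} | {q5} | {q9}.

8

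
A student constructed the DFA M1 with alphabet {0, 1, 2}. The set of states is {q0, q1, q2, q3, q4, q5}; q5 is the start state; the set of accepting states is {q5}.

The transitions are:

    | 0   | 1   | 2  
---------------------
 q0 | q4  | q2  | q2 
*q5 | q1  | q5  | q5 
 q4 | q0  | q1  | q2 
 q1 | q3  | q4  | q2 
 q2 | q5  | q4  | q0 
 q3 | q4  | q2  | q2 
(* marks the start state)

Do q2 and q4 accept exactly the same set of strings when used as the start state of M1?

Initial partition by acceptance: {q5} | {q0,q1,q2,q3,q4}.
On input 0, block {q0,q1,q2,q3,q4} splits into {q0,q1,q3,q4} and {q2}.
On input 1, block {q0,q1,q3,q4} splits into {q0,q3} and {q1,q4}.
No further refinement is possible. Final partition (4 blocks): {q5} | {q0,q3} | {q2} | {q1,q4}.
q2 and q4 end up in different blocks, so they are distinguishable. For instance, the string '0' is accepted from only q2.

No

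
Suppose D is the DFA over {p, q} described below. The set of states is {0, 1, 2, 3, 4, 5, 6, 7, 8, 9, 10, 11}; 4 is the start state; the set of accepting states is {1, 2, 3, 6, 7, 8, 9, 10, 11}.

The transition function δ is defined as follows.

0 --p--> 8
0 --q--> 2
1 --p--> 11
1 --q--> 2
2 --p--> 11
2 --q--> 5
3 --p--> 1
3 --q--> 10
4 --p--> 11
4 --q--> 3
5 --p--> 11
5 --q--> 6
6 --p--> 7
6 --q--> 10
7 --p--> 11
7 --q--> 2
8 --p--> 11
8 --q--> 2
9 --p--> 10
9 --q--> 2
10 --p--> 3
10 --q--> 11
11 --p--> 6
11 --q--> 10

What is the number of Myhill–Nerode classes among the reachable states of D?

5

Reachable states from the start: {1,2,3,4,5,6,7,10,11}. Unreachable: {0,8,9} — drop them.
Start with accepting vs non-accepting: {1,2,3,6,7,10,11} | {4,5}.
Refine {1,2,3,6,7,10,11} on symbol q: members go to different blocks, giving {1,3,6,7,10,11} and {2}.
Refine {1,3,6,7,10,11} on symbol q: members go to different blocks, giving {3,6,10,11} and {1,7}.
On input p, block {3,6,10,11} splits into {3,6} and {10,11}.
No further refinement is possible. Final partition (5 blocks): {3,6} | {4,5} | {2} | {1,7} | {10,11}.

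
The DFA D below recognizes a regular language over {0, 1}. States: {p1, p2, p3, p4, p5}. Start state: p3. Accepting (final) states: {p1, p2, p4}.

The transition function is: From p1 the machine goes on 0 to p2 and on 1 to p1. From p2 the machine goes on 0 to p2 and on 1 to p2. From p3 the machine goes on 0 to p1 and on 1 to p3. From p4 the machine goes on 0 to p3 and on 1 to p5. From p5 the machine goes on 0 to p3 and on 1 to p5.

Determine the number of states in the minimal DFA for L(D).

2

First remove the unreachable states {p4,p5}; 3 states remain.
P0 = {p1,p2} | {p3}.
No further refinement is possible. Final partition (2 blocks): {p1,p2} | {p3}.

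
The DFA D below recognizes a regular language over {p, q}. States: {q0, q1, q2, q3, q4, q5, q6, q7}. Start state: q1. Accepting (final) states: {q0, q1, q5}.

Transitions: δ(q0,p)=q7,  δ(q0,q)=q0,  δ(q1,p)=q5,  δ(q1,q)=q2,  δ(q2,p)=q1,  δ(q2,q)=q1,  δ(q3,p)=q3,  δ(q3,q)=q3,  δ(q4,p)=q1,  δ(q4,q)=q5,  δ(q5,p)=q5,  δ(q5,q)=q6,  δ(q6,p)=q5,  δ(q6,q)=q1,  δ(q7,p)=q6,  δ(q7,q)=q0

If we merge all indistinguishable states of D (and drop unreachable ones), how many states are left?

2

Reachable states from the start: {q1,q2,q5,q6}. Unreachable: {q0,q3,q4,q7} — drop them.
Initial partition by acceptance: {q1,q5} | {q2,q6}.
Stable partition: {q1,q5} | {q2,q6} — 2 equivalence classes.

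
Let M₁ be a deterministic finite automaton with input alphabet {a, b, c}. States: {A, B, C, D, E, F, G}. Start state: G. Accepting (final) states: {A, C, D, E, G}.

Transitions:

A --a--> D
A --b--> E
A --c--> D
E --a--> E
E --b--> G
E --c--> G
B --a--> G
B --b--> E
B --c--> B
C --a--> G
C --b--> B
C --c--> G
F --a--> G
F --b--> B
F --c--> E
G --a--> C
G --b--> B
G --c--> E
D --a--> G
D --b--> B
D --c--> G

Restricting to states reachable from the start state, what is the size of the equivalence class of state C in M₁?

States {A,D,F} cannot be reached from the start state, so discard them.
P0 = {C,E,G} | {B}.
Refine {C,E,G} on symbol b: members go to different blocks, giving {C,G} and {E}.
Split {C,G} by δ(·,c) → {C} and {G}.
Stable partition: {C} | {B} | {E} | {G} — 4 equivalence classes.
The equivalence class containing C is {C}, of size 1.

1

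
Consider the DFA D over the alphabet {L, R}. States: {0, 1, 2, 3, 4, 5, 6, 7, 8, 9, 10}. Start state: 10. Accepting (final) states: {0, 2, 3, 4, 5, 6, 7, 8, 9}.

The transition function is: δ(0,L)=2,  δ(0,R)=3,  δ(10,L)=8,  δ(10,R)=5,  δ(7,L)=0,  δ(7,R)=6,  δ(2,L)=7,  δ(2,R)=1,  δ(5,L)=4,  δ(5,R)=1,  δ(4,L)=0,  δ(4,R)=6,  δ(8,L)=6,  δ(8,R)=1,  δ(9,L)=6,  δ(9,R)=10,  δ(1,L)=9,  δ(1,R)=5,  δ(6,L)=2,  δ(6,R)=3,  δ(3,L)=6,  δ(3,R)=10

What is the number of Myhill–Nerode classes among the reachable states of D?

5

All states are reachable from the start state.
P0 = {0,2,3,4,5,6,7,8,9} | {1,10}.
Refine {0,2,3,4,5,6,7,8,9} on symbol R: members go to different blocks, giving {2,3,5,8,9} and {0,4,6,7}.
Refine {0,4,6,7} on symbol L: members go to different blocks, giving {0,6} and {4,7}.
Split {2,3,5,8,9} by δ(·,L) → {3,8,9} and {2,5}.
Stable partition: {3,8,9} | {1,10} | {0,6} | {4,7} | {2,5} — 5 equivalence classes.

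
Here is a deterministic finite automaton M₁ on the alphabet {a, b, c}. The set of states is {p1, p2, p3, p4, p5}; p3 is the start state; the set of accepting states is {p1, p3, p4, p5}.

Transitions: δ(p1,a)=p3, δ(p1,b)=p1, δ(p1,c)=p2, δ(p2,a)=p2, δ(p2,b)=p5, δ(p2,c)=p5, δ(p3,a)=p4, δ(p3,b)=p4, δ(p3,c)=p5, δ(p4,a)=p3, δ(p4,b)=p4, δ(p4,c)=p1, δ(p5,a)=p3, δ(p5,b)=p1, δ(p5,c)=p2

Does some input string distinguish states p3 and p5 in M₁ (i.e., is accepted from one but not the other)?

Yes

Every state is reachable, so we keep all 5.
P0 = {p1,p3,p4,p5} | {p2}.
Split {p1,p3,p4,p5} by δ(·,c) → {p1,p5} and {p3,p4}.
Stable partition: {p1,p5} | {p2} | {p3,p4} — 3 equivalence classes.
p3 and p5 end up in different blocks, so they are distinguishable. For instance, the string 'c' is accepted from only p3.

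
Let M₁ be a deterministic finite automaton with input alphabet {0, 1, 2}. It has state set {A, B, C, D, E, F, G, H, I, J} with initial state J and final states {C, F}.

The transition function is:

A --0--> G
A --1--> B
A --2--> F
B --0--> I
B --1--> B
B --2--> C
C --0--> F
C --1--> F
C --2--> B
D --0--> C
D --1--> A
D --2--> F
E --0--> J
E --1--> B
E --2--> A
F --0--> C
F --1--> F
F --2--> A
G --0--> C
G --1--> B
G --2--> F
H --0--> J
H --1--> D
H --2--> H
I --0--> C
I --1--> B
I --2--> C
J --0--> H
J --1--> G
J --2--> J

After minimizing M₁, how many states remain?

States {E} cannot be reached from the start state, so discard them.
P0 = {C,F} | {A,B,D,G,H,I,J}.
Split {A,B,D,G,H,I,J} by δ(·,0) → {A,B,H,J} and {D,G,I}.
Split {A,B,H,J} by δ(·,0) → {A,B} and {H,J}.
Stable partition: {C,F} | {A,B} | {D,G,I} | {H,J} — 4 equivalence classes.

4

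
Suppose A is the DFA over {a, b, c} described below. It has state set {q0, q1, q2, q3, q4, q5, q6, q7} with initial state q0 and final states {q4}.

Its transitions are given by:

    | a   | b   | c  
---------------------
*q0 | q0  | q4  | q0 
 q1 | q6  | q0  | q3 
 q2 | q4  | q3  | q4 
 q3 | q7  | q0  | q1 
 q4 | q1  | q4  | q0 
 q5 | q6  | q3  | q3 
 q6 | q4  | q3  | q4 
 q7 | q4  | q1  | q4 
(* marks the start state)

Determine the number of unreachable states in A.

2

No path from q0 leads to q2, q5; the other 6 states are all reachable.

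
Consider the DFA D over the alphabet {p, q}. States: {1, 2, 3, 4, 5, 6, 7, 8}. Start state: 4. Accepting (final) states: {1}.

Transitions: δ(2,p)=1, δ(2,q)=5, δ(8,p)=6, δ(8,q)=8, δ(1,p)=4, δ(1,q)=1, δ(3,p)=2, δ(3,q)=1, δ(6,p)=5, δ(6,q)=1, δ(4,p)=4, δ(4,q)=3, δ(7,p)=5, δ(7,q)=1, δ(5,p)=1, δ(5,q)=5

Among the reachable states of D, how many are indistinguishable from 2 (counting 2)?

States {6,7,8} cannot be reached from the start state, so discard them.
P0 = {1} | {2,3,4,5}.
Refine {2,3,4,5} on symbol p: members go to different blocks, giving {2,5} and {3,4}.
Split {3,4} by δ(·,p) → {3} and {4}.
No further refinement is possible. Final partition (4 blocks): {1} | {2,5} | {3} | {4}.
State 2 belongs to the block {2,5}, which has 2 states.

2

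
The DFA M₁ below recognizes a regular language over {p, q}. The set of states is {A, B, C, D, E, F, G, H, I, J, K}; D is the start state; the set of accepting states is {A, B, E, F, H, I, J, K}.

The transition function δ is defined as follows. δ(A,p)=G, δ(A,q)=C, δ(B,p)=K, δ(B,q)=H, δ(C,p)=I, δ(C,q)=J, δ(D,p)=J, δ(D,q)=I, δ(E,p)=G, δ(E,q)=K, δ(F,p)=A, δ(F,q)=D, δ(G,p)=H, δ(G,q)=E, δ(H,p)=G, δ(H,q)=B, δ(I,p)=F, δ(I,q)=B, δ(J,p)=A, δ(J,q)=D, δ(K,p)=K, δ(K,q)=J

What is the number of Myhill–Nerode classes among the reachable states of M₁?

Every state is reachable, so we keep all 11.
Start with accepting vs non-accepting: {A,B,E,F,H,I,J,K} | {C,D,G}.
Split {A,B,E,F,H,I,J,K} by δ(·,p) → {B,F,I,J,K} and {A,E,H}.
On input p, block {B,F,I,J,K} splits into {B,I,K} and {F,J}.
On input p, block {B,I,K} splits into {B,K} and {I}.
Refine {B,K} on symbol q: members go to different blocks, giving {B} and {K}.
Split {C,D,G} by δ(·,p) → {C} and {D} and {G}.
Refine {A,E,H} on symbol q: members go to different blocks, giving {A} and {E} and {H}.
Stable partition: {B} | {C} | {A} | {F,J} | {I} | {K} | {D} | {G} | {E} | {H} — 10 equivalence classes.

10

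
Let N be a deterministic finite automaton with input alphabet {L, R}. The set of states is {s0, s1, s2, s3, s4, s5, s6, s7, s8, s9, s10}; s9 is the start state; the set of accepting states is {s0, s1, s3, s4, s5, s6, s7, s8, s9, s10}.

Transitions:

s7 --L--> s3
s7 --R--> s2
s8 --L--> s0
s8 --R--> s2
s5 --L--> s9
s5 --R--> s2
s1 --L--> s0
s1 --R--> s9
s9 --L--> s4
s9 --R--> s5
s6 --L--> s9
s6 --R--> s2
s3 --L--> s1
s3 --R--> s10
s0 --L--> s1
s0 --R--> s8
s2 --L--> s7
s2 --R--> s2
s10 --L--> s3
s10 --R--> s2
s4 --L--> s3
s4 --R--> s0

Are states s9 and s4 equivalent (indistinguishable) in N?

Reachable states from the start: {s0,s1,s2,s3,s4,s5,s7,s8,s9,s10}. Unreachable: {s6} — drop them.
Start with accepting vs non-accepting: {s0,s1,s3,s4,s5,s7,s8,s9,s10} | {s2}.
Split {s0,s1,s3,s4,s5,s7,s8,s9,s10} by δ(·,R) → {s0,s1,s3,s4,s9} and {s5,s7,s8,s10}.
Refine {s0,s1,s3,s4,s9} on symbol R: members go to different blocks, giving {s0,s3,s9} and {s1,s4}.
The partition is now stable with 4 blocks: {s0,s3,s9} | {s2} | {s5,s7,s8,s10} | {s1,s4}.
s9 and s4 end up in different blocks, so they are distinguishable. For instance, the string 'RR' is accepted from only s4.

No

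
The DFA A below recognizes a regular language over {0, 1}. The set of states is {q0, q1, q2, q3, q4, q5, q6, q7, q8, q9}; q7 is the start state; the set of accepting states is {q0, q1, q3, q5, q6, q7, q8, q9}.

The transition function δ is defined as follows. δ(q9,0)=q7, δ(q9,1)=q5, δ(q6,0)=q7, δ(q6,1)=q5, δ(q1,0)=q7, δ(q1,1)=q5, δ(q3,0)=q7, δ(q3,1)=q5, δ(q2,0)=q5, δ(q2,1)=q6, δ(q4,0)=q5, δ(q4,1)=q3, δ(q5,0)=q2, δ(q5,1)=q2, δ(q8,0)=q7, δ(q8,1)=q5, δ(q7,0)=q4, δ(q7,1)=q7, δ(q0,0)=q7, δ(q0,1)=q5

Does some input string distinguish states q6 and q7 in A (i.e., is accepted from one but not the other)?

Yes

Reachable states from the start: {q2,q3,q4,q5,q6,q7}. Unreachable: {q0,q1,q8,q9} — drop them.
Start with accepting vs non-accepting: {q3,q5,q6,q7} | {q2,q4}.
Split {q3,q5,q6,q7} by δ(·,0) → {q3,q6} and {q5,q7}.
On input 1, block {q5,q7} splits into {q5} and {q7}.
Stable partition: {q3,q6} | {q2,q4} | {q5} | {q7} — 4 equivalence classes.
q6 and q7 end up in different blocks, so they are distinguishable. For instance, the string '0' is accepted from only q6.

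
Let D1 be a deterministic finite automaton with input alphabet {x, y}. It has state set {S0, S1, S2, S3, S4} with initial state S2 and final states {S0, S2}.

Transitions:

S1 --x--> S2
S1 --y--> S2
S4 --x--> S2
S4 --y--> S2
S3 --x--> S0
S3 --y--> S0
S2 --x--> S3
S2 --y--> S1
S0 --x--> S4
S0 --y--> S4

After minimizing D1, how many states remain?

2

All states are reachable from the start state.
Start with accepting vs non-accepting: {S0,S2} | {S1,S3,S4}.
No further refinement is possible. Final partition (2 blocks): {S0,S2} | {S1,S3,S4}.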